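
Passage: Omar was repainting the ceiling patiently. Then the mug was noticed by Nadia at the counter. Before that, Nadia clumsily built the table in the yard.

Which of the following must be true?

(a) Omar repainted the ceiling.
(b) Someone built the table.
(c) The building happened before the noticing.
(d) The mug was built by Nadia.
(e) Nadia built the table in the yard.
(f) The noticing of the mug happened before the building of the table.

(b), (c), (e)

(a) Not entailed — 'was repainting' is progressive on an accomplishment; it does not entail the completed 'repainted'.
(b) Entailed — dropping 'clumsily', 'in the yard' and generalizing the agent leaves a sub-description the original still satisfies.
(c) Entailed — the narrative places the building before the noticing.
(d) Not entailed — Nadia built the table, not the mug; the mug belongs to the noticing event.
(e) Entailed — this follows by dropping conjuncts from the building event's description.
(f) Not entailed — the narrative places the building before the noticing, not after.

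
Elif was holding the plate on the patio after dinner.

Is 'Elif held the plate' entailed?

yes

'hold' is atelic; if Elif was holding the plate, then Elif held the plate (for some time).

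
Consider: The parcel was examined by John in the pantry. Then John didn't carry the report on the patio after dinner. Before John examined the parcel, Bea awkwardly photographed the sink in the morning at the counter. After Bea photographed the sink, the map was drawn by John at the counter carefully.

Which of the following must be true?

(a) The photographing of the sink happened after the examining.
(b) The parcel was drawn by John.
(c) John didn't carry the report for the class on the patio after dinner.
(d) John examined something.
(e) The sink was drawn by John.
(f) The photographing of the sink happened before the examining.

(c), (d), (f)

(a) Not entailed — the narrative places the photographing before the examining, not after.
(b) Not entailed — John drew the map, not the parcel; the parcel belongs to the examining event.
(c) Entailed — under negation, adding a further restriction is entailed: if no such carrying event occurred, none occurred for the class either.
(d) Entailed — dropping 'in the pantry' and generalizing the patient leaves a sub-description the original still satisfies.
(e) Not entailed — John drew the map, not the sink; the sink belongs to the photographing event.
(f) Entailed — the narrative places the photographing before the examining.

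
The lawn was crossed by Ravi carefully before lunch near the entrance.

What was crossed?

'the lawn' marks the patient of the crossing event.

the lawn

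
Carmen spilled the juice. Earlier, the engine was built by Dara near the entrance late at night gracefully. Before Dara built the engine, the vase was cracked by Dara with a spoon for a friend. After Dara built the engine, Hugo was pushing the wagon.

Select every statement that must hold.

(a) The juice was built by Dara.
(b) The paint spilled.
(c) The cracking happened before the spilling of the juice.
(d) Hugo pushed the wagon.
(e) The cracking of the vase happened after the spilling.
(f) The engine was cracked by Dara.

(a) Not entailed — Dara built the engine, not the juice; the juice belongs to the spilling event.
(b) Not entailed — the juice is what spilled, not the paint.
(c) Entailed — the narrative places the cracking before the spilling.
(d) Entailed — 'push' is an activity; 'was pushing' entails that some pushing happened, so 'pushed' holds.
(e) Not entailed — the narrative places the cracking before the spilling, not after.
(f) Not entailed — Dara cracked the vase, not the engine; the engine belongs to the building event.

(c), (d)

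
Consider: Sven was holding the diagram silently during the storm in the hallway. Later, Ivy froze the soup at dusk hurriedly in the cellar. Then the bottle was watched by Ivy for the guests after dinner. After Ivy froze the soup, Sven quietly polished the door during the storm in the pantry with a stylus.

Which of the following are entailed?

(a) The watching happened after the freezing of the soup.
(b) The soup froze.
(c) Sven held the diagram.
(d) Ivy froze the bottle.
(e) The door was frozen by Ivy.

(a), (b), (c)

(a) Entailed — the narrative places the freezing before the watching.
(b) Entailed — 'Ivy froze the soup' is causative; it entails the inchoative 'the soup froze'.
(c) Entailed — 'hold' is an activity; 'was holding' entails that some holding happened, so 'held' holds.
(d) Not entailed — Ivy froze the soup, not the bottle; the bottle belongs to the watching event.
(e) Not entailed — Ivy froze the soup, not the door; the door belongs to the polishing event.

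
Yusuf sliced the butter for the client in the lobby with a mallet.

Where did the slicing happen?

'in the lobby' marks the location of the slicing event.

in the lobby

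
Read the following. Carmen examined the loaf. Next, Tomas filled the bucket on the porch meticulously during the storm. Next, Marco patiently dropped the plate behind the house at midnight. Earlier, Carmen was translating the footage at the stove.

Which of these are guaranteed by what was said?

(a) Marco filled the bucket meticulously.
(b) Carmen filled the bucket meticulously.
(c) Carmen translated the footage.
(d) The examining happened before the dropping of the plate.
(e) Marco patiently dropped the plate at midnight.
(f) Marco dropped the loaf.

(a) Not entailed — the passage has Tomas filling the bucket, not Marco.
(b) Not entailed — the passage has Tomas filling the bucket, not Carmen.
(c) Not entailed — 'was translating' is progressive on an accomplishment; it does not entail the completed 'translated'.
(d) Entailed — the narrative places the examining before the dropping.
(e) Entailed — dropping 'behind the house' leaves a sub-description the original still satisfies.
(f) Not entailed — Marco dropped the plate, not the loaf; the loaf belongs to the examining event.

(d), (e)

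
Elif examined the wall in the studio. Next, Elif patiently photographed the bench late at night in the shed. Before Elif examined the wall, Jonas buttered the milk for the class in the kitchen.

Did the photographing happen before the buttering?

no

The narrative orders the buttering before the photographing.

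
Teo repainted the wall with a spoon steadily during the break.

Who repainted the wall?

'Teo' marks the agent of the repainting event.

Teo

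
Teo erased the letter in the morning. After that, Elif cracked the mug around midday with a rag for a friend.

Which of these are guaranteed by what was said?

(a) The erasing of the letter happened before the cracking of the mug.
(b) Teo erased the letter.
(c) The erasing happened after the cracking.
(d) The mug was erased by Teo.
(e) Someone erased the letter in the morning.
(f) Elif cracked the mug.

(a), (b), (e), (f)

(a) Entailed — the narrative places the erasing before the cracking.
(b) Entailed — the original entails any weakening of itself; this just drops 'in the morning'.
(c) Not entailed — the narrative places the erasing before the cracking, not after.
(d) Not entailed — Teo erased the letter, not the mug; the mug belongs to the cracking event.
(e) Entailed — generalizing the agent leaves a sub-description the original still satisfies.
(f) Entailed — this follows by dropping conjuncts from the cracking event's description.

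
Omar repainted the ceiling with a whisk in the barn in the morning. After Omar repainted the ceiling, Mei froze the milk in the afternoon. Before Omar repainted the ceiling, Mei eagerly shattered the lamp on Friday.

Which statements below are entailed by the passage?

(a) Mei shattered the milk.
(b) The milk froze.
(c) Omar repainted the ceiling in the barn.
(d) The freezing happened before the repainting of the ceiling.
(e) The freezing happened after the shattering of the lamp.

(b), (c), (e)

(a) Not entailed — Mei shattered the lamp, not the milk; the milk belongs to the freezing event.
(b) Entailed — 'Mei froze the milk' is causative; it entails the inchoative 'the milk froze'.
(c) Entailed — the original entails any weakening of itself; this just drops 'with a whisk', 'in the morning'.
(d) Not entailed — the narrative places the repainting before the freezing, not after.
(e) Entailed — the narrative places the shattering before the freezing.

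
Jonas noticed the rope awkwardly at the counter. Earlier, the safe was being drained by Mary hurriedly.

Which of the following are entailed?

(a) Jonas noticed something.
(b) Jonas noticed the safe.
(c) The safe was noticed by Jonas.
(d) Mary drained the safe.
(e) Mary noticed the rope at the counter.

(a)

(a) Entailed — the original entails any weakening of itself; this just drops 'at the counter', 'awkwardly' and generalizes the patient.
(b) Not entailed — Jonas noticed the rope, not the safe; the safe belongs to the draining event.
(c) Not entailed — Jonas noticed the rope, not the safe; the safe belongs to the draining event.
(d) Not entailed — 'was draining' is progressive on an accomplishment; it does not entail the completed 'drained'.
(e) Not entailed — the passage has Jonas noticing the rope, not Mary.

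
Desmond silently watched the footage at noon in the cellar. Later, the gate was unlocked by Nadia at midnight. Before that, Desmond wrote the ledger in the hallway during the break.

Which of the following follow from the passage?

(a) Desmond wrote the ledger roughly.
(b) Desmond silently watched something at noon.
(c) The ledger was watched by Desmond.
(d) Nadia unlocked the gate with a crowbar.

(b)

(a) Not entailed — 'roughly' adds information not in the original event.
(b) Entailed — every conjunct here is already in the original watching event.
(c) Not entailed — Desmond watched the footage, not the ledger; the ledger belongs to the writing event.
(d) Not entailed — 'with a crowbar' adds information not in the original event.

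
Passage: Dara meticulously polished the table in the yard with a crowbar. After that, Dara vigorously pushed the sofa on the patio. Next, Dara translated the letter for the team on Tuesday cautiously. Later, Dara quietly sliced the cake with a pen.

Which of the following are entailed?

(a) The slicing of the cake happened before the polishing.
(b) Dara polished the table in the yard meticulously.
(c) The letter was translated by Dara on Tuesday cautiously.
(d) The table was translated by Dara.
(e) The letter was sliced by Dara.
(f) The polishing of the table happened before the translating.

(b), (c), (f)

(a) Not entailed — the narrative places the polishing before the slicing, not after.
(b) Entailed — the original entails any weakening of itself; this just drops 'with a crowbar'.
(c) Entailed — the original entails any weakening of itself; this just drops 'for the team'.
(d) Not entailed — Dara translated the letter, not the table; the table belongs to the polishing event.
(e) Not entailed — Dara sliced the cake, not the letter; the letter belongs to the translating event.
(f) Entailed — the narrative places the polishing before the translating.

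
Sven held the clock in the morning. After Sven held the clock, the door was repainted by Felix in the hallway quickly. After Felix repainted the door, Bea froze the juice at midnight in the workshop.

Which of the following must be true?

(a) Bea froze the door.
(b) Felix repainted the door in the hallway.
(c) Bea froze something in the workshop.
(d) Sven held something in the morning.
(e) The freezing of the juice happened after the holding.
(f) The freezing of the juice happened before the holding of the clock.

(b), (c), (d), (e)

(a) Not entailed — Bea froze the juice, not the door; the door belongs to the repainting event.
(b) Entailed — this follows by dropping conjuncts from the repainting event's description.
(c) Entailed — every conjunct here is already in the original freezing event.
(d) Entailed — this follows by dropping conjuncts from the holding event's description.
(e) Entailed — the narrative places the holding before the freezing.
(f) Not entailed — the narrative places the holding before the freezing, not after.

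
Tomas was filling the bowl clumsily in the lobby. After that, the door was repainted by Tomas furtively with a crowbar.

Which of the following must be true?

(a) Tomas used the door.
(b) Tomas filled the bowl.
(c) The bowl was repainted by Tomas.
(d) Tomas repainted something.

(a) Not entailed — the door is the patient, not an instrument — Tomas used a crowbar.
(b) Not entailed — 'was filling' is progressive on an accomplishment; it does not entail the completed 'filled'.
(c) Not entailed — Tomas repainted the door, not the bowl; the bowl belongs to the filling event.
(d) Entailed — the original entails any weakening of itself; this just drops 'furtively', 'with a crowbar' and generalizes the patient.

(d)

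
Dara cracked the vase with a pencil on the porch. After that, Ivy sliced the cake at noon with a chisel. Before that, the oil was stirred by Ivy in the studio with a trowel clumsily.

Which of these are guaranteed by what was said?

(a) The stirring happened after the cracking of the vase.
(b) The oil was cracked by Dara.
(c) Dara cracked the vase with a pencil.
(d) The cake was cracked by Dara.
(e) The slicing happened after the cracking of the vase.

(c), (e)

(a) Not entailed — the narrative doesn't order the cracking relative to the stirring.
(b) Not entailed — Dara cracked the vase, not the oil; the oil belongs to the stirring event.
(c) Entailed — dropping 'on the porch' leaves a sub-description the original still satisfies.
(d) Not entailed — Dara cracked the vase, not the cake; the cake belongs to the slicing event.
(e) Entailed — the narrative places the cracking before the slicing.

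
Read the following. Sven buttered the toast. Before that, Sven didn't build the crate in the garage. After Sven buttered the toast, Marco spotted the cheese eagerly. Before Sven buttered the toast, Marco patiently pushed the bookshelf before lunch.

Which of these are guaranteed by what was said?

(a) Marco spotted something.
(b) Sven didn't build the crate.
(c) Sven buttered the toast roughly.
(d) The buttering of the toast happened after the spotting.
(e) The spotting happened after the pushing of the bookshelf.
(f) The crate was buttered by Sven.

(a) Entailed — dropping 'eagerly' and generalizing the patient leaves a sub-description the original still satisfies.
(b) Not entailed — dropping 'in the garage' under negation is not valid — the original leaves open that Sven built the crate some other way.
(c) Not entailed — 'roughly' adds information not in the original event.
(d) Not entailed — the narrative places the buttering before the spotting, not after.
(e) Entailed — the narrative places the pushing before the spotting.
(f) Not entailed — Sven buttered the toast, not the crate; the crate belongs to the building event.

(a), (e)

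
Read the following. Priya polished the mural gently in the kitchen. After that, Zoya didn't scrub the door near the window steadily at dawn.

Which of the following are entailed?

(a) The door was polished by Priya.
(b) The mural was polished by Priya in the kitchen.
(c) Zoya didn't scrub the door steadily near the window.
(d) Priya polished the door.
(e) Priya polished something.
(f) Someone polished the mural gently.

(b), (e), (f)

(a) Not entailed — Priya polished the mural, not the door; the door belongs to the scrubbing event.
(b) Entailed — every conjunct here is already in the original polishing event.
(c) Not entailed — dropping 'at dawn' under negation is not valid — the original leaves open that Zoya scrubbed the door some other way.
(d) Not entailed — Priya polished the mural, not the door; the door belongs to the scrubbing event.
(e) Entailed — the original entails any weakening of itself; this just drops 'gently', 'in the kitchen' and generalizes the patient.
(f) Entailed — the original entails any weakening of itself; this just drops 'in the kitchen' and generalizes the agent.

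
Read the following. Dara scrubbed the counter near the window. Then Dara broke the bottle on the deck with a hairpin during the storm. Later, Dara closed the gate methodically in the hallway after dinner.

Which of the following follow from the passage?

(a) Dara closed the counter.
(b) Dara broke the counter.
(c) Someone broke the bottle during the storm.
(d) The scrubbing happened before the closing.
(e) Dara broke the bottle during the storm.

(a) Not entailed — Dara closed the gate, not the counter; the counter belongs to the scrubbing event.
(b) Not entailed — Dara broke the bottle, not the counter; the counter belongs to the scrubbing event.
(c) Entailed — dropping 'on the deck', 'with a hairpin' and generalizing the agent leaves a sub-description the original still satisfies.
(d) Entailed — the narrative places the scrubbing before the closing.
(e) Entailed — every conjunct here is already in the original breaking event.

(c), (d), (e)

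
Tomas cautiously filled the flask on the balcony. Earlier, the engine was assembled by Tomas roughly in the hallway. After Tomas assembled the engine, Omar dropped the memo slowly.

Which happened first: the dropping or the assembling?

the assembling

The connectives place the assembling before the dropping.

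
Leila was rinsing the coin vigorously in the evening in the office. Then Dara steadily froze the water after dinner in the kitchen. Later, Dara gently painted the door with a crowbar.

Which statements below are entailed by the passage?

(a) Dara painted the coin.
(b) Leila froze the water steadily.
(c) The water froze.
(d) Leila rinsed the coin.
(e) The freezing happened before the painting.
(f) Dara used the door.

(a) Not entailed — Dara painted the door, not the coin; the coin belongs to the rinsing event.
(b) Not entailed — the passage has Dara freezing the water, not Leila.
(c) Entailed — 'Dara froze the water' is causative; it entails the inchoative 'the water froze'.
(d) Entailed — 'rinse' is an activity; 'was rinsing' entails that some rinsing happened, so 'rinsed' holds.
(e) Entailed — the narrative places the freezing before the painting.
(f) Not entailed — the door is the patient, not an instrument — Dara used a crowbar.

(c), (d), (e)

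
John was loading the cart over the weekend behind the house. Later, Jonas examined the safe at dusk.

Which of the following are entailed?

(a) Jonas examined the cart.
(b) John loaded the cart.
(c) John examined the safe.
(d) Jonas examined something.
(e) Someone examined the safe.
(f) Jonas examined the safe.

(a) Not entailed — Jonas examined the safe, not the cart; the cart belongs to the loading event.
(b) Not entailed — 'was loading' is progressive on an accomplishment; it does not entail the completed 'loaded'.
(c) Not entailed — the passage has Jonas examining the safe, not John.
(d) Entailed — this follows by dropping conjuncts from the examining event's description.
(e) Entailed — this follows by dropping conjuncts from the examining event's description.
(f) Entailed — the original entails any weakening of itself; this just drops 'at dusk'.

(d), (e), (f)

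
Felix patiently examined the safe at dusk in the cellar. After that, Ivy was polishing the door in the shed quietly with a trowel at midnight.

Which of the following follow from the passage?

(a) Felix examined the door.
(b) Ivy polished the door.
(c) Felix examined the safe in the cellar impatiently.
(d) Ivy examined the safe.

(a) Not entailed — Felix examined the safe, not the door; the door belongs to the polishing event.
(b) Entailed — 'polish' is an activity; 'was polishing' entails that some polishing happened, so 'polished' holds.
(c) Not entailed — 'impatiently' adds a manner not in (and inconsistent with) the original.
(d) Not entailed — the passage has Felix examining the safe, not Ivy.

(b)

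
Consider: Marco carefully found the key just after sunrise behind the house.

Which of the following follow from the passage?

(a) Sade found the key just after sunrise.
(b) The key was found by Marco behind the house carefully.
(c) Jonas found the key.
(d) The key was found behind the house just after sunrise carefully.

(b), (d)

(a) Not entailed — the passage has Marco finding the key, not Sade.
(b) Entailed — this follows by dropping conjuncts from the finding event's description.
(c) Not entailed — the passage has Marco finding the key, not Jonas.
(d) Entailed — this follows by dropping conjuncts from the finding event's description.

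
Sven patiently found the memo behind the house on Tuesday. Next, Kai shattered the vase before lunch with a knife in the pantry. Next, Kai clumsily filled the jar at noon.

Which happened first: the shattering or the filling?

The connectives place the shattering before the filling.

the shattering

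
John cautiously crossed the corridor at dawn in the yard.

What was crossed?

the corridor

'the corridor' marks the patient of the crossing event.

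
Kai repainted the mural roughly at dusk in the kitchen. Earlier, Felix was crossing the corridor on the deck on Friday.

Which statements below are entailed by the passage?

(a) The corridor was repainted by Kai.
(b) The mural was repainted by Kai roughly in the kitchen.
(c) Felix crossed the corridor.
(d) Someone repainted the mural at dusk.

(a) Not entailed — Kai repainted the mural, not the corridor; the corridor belongs to the crossing event.
(b) Entailed — every conjunct here is already in the original repainting event.
(c) Not entailed — 'was crossing' is progressive on an accomplishment; it does not entail the completed 'crossed'.
(d) Entailed — dropping 'roughly', 'in the kitchen' and generalizing the agent leaves a sub-description the original still satisfies.

(b), (d)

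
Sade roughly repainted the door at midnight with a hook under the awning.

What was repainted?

'the door' marks the patient of the repainting event.

the door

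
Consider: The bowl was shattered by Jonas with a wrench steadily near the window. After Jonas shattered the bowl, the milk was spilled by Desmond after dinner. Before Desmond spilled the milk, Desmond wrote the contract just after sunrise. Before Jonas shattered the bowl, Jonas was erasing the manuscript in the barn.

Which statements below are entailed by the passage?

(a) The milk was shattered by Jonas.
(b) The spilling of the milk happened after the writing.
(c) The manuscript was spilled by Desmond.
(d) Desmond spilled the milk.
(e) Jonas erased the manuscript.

(b), (d)

(a) Not entailed — Jonas shattered the bowl, not the milk; the milk belongs to the spilling event.
(b) Entailed — the narrative places the writing before the spilling.
(c) Not entailed — Desmond spilled the milk, not the manuscript; the manuscript belongs to the erasing event.
(d) Entailed — the original entails any weakening of itself; this just drops 'after dinner'.
(e) Not entailed — 'was erasing' is progressive on an accomplishment; it does not entail the completed 'erased'.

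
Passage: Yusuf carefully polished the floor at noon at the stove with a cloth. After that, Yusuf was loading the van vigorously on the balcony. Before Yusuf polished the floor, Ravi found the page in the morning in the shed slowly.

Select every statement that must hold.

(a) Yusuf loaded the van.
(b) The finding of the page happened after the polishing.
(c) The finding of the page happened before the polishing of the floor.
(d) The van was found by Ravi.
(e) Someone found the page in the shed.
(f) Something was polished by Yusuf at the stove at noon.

(c), (e), (f)

(a) Not entailed — 'was loading' is progressive on an accomplishment; it does not entail the completed 'loaded'.
(b) Not entailed — the narrative places the finding before the polishing, not after.
(c) Entailed — the narrative places the finding before the polishing.
(d) Not entailed — Ravi found the page, not the van; the van belongs to the loading event.
(e) Entailed — this follows by dropping conjuncts from the finding event's description.
(f) Entailed — every conjunct here is already in the original polishing event.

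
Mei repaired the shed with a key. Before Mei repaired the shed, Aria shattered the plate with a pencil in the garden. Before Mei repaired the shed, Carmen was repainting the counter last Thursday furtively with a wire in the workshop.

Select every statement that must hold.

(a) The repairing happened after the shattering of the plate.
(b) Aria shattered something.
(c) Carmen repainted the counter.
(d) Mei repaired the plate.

(a) Entailed — the narrative places the shattering before the repairing.
(b) Entailed — every conjunct here is already in the original shattering event.
(c) Not entailed — 'was repainting' is progressive on an accomplishment; it does not entail the completed 'repainted'.
(d) Not entailed — Mei repaired the shed, not the plate; the plate belongs to the shattering event.

(a), (b)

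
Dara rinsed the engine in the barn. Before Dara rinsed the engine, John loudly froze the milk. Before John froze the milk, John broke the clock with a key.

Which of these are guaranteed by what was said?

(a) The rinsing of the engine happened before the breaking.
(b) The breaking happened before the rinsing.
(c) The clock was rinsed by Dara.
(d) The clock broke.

(b), (d)

(a) Not entailed — the narrative places the breaking before the rinsing, not after.
(b) Entailed — the narrative places the breaking before the rinsing.
(c) Not entailed — Dara rinsed the engine, not the clock; the clock belongs to the breaking event.
(d) Entailed — 'John broke the clock' is causative; it entails the inchoative 'the clock broke'.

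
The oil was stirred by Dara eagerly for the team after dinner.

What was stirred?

'the oil' marks the patient of the stirring event.

the oil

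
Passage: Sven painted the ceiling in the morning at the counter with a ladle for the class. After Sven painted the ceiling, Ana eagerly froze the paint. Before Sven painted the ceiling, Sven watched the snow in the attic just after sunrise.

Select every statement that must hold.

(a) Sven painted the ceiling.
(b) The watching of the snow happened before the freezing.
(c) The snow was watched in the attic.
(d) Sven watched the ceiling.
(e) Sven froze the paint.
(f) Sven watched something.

(a), (b), (c), (f)

(a) Entailed — this follows by dropping conjuncts from the painting event's description.
(b) Entailed — the narrative places the watching before the freezing.
(c) Entailed — dropping 'just after sunrise' and generalizing the agent leaves a sub-description the original still satisfies.
(d) Not entailed — Sven watched the snow, not the ceiling; the ceiling belongs to the painting event.
(e) Not entailed — the passage has Ana freezing the paint, not Sven.
(f) Entailed — dropping 'just after sunrise', 'in the attic' and generalizing the patient leaves a sub-description the original still satisfies.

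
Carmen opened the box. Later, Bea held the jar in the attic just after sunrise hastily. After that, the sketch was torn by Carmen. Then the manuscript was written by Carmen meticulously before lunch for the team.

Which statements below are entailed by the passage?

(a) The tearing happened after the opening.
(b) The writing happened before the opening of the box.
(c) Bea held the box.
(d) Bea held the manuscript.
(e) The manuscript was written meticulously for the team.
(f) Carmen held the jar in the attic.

(a), (e)

(a) Entailed — the narrative places the opening before the tearing.
(b) Not entailed — the narrative places the opening before the writing, not after.
(c) Not entailed — Bea held the jar, not the box; the box belongs to the opening event.
(d) Not entailed — Bea held the jar, not the manuscript; the manuscript belongs to the writing event.
(e) Entailed — the original entails any weakening of itself; this just drops 'before lunch' and generalizes the agent.
(f) Not entailed — the passage has Bea holding the jar, not Carmen.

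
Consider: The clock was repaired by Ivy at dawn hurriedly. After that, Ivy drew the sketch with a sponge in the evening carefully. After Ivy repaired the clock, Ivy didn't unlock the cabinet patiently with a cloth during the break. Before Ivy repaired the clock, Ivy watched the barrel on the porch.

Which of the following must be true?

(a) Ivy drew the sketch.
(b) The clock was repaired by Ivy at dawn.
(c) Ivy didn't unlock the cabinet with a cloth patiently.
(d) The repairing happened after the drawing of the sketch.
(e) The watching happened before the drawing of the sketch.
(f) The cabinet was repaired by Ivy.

(a) Entailed — the original entails any weakening of itself; this just drops 'with a sponge', 'carefully', 'in the evening'.
(b) Entailed — this follows by dropping conjuncts from the repairing event's description.
(c) Not entailed — dropping 'during the break' under negation is not valid — the original leaves open that Ivy unlocked the cabinet some other way.
(d) Not entailed — the narrative places the repairing before the drawing, not after.
(e) Entailed — the narrative places the watching before the drawing.
(f) Not entailed — Ivy repaired the clock, not the cabinet; the cabinet belongs to the unlocking event.

(a), (b), (e)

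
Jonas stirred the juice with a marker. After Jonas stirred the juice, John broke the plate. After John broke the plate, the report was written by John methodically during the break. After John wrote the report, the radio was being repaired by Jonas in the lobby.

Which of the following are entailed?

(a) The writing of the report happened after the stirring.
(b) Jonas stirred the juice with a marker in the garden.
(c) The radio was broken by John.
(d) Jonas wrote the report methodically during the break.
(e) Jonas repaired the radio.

(a)

(a) Entailed — the narrative places the stirring before the writing.
(b) Not entailed — 'in the garden' adds information not in the original event.
(c) Not entailed — John broke the plate, not the radio; the radio belongs to the repairing event.
(d) Not entailed — the passage has John writing the report, not Jonas.
(e) Not entailed — 'was repairing' is progressive on an accomplishment; it does not entail the completed 'repaired'.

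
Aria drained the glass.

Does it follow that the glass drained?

'Aria drained the glass' is the causative; it entails the inchoative 'the glass drained'.

yes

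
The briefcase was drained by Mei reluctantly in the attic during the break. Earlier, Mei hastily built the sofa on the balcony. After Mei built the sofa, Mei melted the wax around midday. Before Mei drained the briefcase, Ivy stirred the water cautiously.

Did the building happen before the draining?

yes

The narrative orders the building before the draining.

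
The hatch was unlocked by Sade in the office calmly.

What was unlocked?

the hatch

'the hatch' marks the patient of the unlocking event.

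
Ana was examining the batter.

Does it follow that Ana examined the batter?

yes

'examine' is atelic; if Ana was examining the batter, then Ana examined the batter (for some time).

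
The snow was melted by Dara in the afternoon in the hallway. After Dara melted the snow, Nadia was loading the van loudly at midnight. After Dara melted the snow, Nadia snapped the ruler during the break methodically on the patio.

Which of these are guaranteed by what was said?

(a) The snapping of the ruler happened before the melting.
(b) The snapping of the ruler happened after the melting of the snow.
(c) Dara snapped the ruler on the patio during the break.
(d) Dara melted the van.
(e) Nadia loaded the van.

(a) Not entailed — the narrative places the melting before the snapping, not after.
(b) Entailed — the narrative places the melting before the snapping.
(c) Not entailed — the passage has Nadia snapping the ruler, not Dara.
(d) Not entailed — Dara melted the snow, not the van; the van belongs to the loading event.
(e) Not entailed — 'was loading' is progressive on an accomplishment; it does not entail the completed 'loaded'.

(b)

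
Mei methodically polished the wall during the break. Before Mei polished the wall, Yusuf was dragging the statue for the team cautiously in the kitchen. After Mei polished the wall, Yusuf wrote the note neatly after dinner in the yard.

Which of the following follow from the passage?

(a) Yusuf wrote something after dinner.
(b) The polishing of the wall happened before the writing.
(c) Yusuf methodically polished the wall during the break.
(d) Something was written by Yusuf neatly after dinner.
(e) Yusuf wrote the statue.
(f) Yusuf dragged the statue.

(a), (b), (d), (f)

(a) Entailed — the original entails any weakening of itself; this just drops 'neatly', 'in the yard' and generalizes the patient.
(b) Entailed — the narrative places the polishing before the writing.
(c) Not entailed — the passage has Mei polishing the wall, not Yusuf.
(d) Entailed — the original entails any weakening of itself; this just drops 'in the yard' and generalizes the patient.
(e) Not entailed — Yusuf wrote the note, not the statue; the statue belongs to the dragging event.
(f) Entailed — 'drag' is an activity; 'was dragging' entails that some dragging happened, so 'dragged' holds.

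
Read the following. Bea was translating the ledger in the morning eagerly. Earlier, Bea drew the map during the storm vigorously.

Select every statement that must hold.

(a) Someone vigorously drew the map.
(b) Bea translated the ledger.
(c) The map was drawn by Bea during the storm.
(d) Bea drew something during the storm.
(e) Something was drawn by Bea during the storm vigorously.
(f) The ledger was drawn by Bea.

(a) Entailed — this follows by dropping conjuncts from the drawing event's description.
(b) Not entailed — 'was translating' is progressive on an accomplishment; it does not entail the completed 'translated'.
(c) Entailed — the original entails any weakening of itself; this just drops 'vigorously'.
(d) Entailed — this follows by dropping conjuncts from the drawing event's description.
(e) Entailed — this follows by dropping conjuncts from the drawing event's description.
(f) Not entailed — Bea drew the map, not the ledger; the ledger belongs to the translating event.

(a), (c), (d), (e)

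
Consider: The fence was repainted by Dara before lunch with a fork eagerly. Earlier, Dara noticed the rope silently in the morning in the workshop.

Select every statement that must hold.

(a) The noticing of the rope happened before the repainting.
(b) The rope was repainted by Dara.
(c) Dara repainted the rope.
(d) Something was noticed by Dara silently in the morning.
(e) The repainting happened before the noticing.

(a), (d)

(a) Entailed — the narrative places the noticing before the repainting.
(b) Not entailed — Dara repainted the fence, not the rope; the rope belongs to the noticing event.
(c) Not entailed — Dara repainted the fence, not the rope; the rope belongs to the noticing event.
(d) Entailed — the original entails any weakening of itself; this just drops 'in the workshop' and generalizes the patient.
(e) Not entailed — the narrative places the noticing before the repainting, not after.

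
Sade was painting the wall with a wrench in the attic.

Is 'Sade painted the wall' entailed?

no

'was painting' is progressive; for an accomplishment like 'paint the wall', it doesn't entail completion.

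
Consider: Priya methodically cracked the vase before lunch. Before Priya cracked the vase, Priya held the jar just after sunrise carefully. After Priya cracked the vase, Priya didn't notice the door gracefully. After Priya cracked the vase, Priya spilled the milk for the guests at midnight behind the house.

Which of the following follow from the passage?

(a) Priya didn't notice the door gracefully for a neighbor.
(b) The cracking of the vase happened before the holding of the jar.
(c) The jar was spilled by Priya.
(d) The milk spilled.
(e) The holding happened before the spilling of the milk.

(a), (d), (e)

(a) Entailed — under negation, adding a further restriction is entailed: if no such noticing event occurred, none occurred for a neighbor either.
(b) Not entailed — the narrative places the holding before the cracking, not after.
(c) Not entailed — Priya spilled the milk, not the jar; the jar belongs to the holding event.
(d) Entailed — 'Priya spilled the milk' is causative; it entails the inchoative 'the milk spilled'.
(e) Entailed — the narrative places the holding before the spilling.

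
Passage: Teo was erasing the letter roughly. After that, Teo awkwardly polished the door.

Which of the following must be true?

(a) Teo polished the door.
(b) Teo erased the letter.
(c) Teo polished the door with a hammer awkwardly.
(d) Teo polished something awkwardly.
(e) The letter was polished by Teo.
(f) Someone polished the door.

(a) Entailed — every conjunct here is already in the original polishing event.
(b) Not entailed — 'was erasing' is progressive on an accomplishment; it does not entail the completed 'erased'.
(c) Not entailed — 'with a hammer' adds information not in the original event.
(d) Entailed — this follows by dropping conjuncts from the polishing event's description.
(e) Not entailed — Teo polished the door, not the letter; the letter belongs to the erasing event.
(f) Entailed — the original entails any weakening of itself; this just drops 'awkwardly' and generalizes the agent.

(a), (d), (f)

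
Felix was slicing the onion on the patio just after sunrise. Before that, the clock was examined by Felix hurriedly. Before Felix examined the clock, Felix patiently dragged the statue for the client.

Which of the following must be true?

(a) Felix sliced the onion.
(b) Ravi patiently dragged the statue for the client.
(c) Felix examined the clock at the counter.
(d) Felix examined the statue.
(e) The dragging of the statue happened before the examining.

(a) Not entailed — 'was slicing' is progressive on an accomplishment; it does not entail the completed 'sliced'.
(b) Not entailed — the passage has Felix dragging the statue, not Ravi.
(c) Not entailed — 'at the counter' adds information not in the original event.
(d) Not entailed — Felix examined the clock, not the statue; the statue belongs to the dragging event.
(e) Entailed — the narrative places the dragging before the examining.

(e)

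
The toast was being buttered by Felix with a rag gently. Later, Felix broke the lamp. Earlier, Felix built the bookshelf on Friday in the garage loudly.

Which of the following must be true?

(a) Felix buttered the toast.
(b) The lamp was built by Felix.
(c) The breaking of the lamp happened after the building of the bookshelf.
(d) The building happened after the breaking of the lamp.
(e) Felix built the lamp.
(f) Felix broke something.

(a) Not entailed — 'was buttering' is progressive on an accomplishment; it does not entail the completed 'buttered'.
(b) Not entailed — Felix built the bookshelf, not the lamp; the lamp belongs to the breaking event.
(c) Entailed — the narrative places the building before the breaking.
(d) Not entailed — the narrative places the building before the breaking, not after.
(e) Not entailed — Felix built the bookshelf, not the lamp; the lamp belongs to the breaking event.
(f) Entailed — every conjunct here is already in the original breaking event.

(c), (f)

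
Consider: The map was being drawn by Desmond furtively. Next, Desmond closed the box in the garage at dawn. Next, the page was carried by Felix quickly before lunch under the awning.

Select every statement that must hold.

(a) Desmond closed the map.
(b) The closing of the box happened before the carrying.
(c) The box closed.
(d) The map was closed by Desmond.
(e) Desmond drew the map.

(a) Not entailed — Desmond closed the box, not the map; the map belongs to the drawing event.
(b) Entailed — the narrative places the closing before the carrying.
(c) Entailed — 'Desmond closed the box' is causative; it entails the inchoative 'the box closed'.
(d) Not entailed — Desmond closed the box, not the map; the map belongs to the drawing event.
(e) Not entailed — 'was drawing' is progressive on an accomplishment; it does not entail the completed 'drew'.

(b), (c)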